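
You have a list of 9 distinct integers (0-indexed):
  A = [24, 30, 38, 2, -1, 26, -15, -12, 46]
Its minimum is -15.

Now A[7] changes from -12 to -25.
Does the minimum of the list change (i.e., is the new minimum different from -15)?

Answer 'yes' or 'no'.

Answer: yes

Derivation:
Old min = -15
Change: A[7] -12 -> -25
Changed element was NOT the min; min changes only if -25 < -15.
New min = -25; changed? yes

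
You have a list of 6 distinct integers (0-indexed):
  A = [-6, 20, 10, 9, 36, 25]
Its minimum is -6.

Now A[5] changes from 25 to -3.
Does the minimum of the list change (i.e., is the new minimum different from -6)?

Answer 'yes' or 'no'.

Old min = -6
Change: A[5] 25 -> -3
Changed element was NOT the min; min changes only if -3 < -6.
New min = -6; changed? no

Answer: no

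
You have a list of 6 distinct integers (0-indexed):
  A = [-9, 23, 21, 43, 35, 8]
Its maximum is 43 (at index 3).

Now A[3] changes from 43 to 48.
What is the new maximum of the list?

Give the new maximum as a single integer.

Old max = 43 (at index 3)
Change: A[3] 43 -> 48
Changed element WAS the max -> may need rescan.
  Max of remaining elements: 35
  New max = max(48, 35) = 48

Answer: 48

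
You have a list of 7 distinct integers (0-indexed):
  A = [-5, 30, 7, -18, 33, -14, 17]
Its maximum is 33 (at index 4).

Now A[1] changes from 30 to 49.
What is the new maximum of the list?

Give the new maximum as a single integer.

Answer: 49

Derivation:
Old max = 33 (at index 4)
Change: A[1] 30 -> 49
Changed element was NOT the old max.
  New max = max(old_max, new_val) = max(33, 49) = 49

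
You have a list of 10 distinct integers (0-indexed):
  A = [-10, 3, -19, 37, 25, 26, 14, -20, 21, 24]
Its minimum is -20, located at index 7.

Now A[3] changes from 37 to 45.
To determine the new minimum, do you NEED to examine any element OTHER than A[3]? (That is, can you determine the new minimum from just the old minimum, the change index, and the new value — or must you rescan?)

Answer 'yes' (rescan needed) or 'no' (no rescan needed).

Answer: no

Derivation:
Old min = -20 at index 7
Change at index 3: 37 -> 45
Index 3 was NOT the min. New min = min(-20, 45). No rescan of other elements needed.
Needs rescan: no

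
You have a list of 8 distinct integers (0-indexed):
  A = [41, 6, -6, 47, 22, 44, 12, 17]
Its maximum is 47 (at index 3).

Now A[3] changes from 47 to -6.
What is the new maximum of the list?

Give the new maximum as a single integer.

Old max = 47 (at index 3)
Change: A[3] 47 -> -6
Changed element WAS the max -> may need rescan.
  Max of remaining elements: 44
  New max = max(-6, 44) = 44

Answer: 44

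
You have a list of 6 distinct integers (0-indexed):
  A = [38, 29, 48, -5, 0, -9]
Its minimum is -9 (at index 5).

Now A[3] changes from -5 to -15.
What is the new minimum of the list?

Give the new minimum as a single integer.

Answer: -15

Derivation:
Old min = -9 (at index 5)
Change: A[3] -5 -> -15
Changed element was NOT the old min.
  New min = min(old_min, new_val) = min(-9, -15) = -15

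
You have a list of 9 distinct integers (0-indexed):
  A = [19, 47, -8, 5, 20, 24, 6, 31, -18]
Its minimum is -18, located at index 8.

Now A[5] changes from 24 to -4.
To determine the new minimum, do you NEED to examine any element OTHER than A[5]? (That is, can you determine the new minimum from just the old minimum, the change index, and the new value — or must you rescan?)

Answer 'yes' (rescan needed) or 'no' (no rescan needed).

Old min = -18 at index 8
Change at index 5: 24 -> -4
Index 5 was NOT the min. New min = min(-18, -4). No rescan of other elements needed.
Needs rescan: no

Answer: no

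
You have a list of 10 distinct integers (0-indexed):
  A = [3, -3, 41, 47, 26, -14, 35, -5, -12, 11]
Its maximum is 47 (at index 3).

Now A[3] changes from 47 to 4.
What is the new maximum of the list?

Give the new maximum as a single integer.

Answer: 41

Derivation:
Old max = 47 (at index 3)
Change: A[3] 47 -> 4
Changed element WAS the max -> may need rescan.
  Max of remaining elements: 41
  New max = max(4, 41) = 41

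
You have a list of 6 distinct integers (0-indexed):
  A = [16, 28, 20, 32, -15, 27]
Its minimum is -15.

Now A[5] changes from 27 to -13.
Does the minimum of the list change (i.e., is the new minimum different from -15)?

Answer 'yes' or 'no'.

Old min = -15
Change: A[5] 27 -> -13
Changed element was NOT the min; min changes only if -13 < -15.
New min = -15; changed? no

Answer: no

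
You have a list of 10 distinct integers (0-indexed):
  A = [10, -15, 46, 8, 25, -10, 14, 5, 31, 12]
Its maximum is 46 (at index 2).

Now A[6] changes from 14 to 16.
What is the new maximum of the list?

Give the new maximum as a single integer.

Answer: 46

Derivation:
Old max = 46 (at index 2)
Change: A[6] 14 -> 16
Changed element was NOT the old max.
  New max = max(old_max, new_val) = max(46, 16) = 46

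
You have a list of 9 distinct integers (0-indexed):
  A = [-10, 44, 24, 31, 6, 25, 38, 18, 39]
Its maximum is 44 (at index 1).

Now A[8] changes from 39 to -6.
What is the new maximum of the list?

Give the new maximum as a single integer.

Answer: 44

Derivation:
Old max = 44 (at index 1)
Change: A[8] 39 -> -6
Changed element was NOT the old max.
  New max = max(old_max, new_val) = max(44, -6) = 44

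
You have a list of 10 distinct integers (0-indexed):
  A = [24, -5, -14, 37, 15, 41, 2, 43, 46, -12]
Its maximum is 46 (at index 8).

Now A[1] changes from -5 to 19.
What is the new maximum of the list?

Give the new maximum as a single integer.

Answer: 46

Derivation:
Old max = 46 (at index 8)
Change: A[1] -5 -> 19
Changed element was NOT the old max.
  New max = max(old_max, new_val) = max(46, 19) = 46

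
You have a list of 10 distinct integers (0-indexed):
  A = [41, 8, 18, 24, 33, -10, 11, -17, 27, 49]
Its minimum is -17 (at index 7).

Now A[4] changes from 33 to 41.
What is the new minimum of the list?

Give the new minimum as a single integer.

Answer: -17

Derivation:
Old min = -17 (at index 7)
Change: A[4] 33 -> 41
Changed element was NOT the old min.
  New min = min(old_min, new_val) = min(-17, 41) = -17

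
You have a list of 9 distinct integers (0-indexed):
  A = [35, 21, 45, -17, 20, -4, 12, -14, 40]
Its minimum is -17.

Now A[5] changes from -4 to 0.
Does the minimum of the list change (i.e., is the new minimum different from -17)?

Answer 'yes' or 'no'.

Answer: no

Derivation:
Old min = -17
Change: A[5] -4 -> 0
Changed element was NOT the min; min changes only if 0 < -17.
New min = -17; changed? no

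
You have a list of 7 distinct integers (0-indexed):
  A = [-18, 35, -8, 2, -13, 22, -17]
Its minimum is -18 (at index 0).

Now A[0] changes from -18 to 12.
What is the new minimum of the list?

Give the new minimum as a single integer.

Answer: -17

Derivation:
Old min = -18 (at index 0)
Change: A[0] -18 -> 12
Changed element WAS the min. Need to check: is 12 still <= all others?
  Min of remaining elements: -17
  New min = min(12, -17) = -17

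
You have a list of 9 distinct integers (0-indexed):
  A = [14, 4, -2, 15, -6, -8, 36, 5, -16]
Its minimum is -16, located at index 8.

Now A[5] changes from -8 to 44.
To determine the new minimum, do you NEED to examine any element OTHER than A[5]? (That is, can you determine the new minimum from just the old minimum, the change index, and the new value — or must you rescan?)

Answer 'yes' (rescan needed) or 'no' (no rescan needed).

Old min = -16 at index 8
Change at index 5: -8 -> 44
Index 5 was NOT the min. New min = min(-16, 44). No rescan of other elements needed.
Needs rescan: no

Answer: no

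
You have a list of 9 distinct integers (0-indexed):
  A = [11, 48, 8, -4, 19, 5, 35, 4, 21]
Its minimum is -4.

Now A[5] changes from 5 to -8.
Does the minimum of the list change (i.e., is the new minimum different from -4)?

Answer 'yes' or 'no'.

Answer: yes

Derivation:
Old min = -4
Change: A[5] 5 -> -8
Changed element was NOT the min; min changes only if -8 < -4.
New min = -8; changed? yes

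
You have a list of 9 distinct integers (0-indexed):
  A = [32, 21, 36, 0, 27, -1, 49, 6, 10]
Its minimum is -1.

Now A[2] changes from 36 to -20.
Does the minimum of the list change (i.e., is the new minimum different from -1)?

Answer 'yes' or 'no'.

Old min = -1
Change: A[2] 36 -> -20
Changed element was NOT the min; min changes only if -20 < -1.
New min = -20; changed? yes

Answer: yes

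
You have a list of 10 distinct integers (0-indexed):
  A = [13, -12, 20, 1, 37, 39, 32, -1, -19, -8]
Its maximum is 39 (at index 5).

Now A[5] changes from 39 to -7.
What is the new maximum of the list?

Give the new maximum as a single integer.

Old max = 39 (at index 5)
Change: A[5] 39 -> -7
Changed element WAS the max -> may need rescan.
  Max of remaining elements: 37
  New max = max(-7, 37) = 37

Answer: 37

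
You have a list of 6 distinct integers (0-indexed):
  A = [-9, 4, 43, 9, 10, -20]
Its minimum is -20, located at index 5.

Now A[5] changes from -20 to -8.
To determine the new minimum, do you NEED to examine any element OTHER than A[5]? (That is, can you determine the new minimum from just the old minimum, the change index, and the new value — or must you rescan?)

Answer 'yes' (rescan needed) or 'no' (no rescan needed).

Old min = -20 at index 5
Change at index 5: -20 -> -8
Index 5 WAS the min and new value -8 > old min -20. Must rescan other elements to find the new min.
Needs rescan: yes

Answer: yes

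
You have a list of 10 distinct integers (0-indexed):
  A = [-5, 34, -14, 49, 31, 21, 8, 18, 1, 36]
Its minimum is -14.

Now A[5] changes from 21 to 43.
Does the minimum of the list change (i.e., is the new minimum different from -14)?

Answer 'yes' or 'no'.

Old min = -14
Change: A[5] 21 -> 43
Changed element was NOT the min; min changes only if 43 < -14.
New min = -14; changed? no

Answer: no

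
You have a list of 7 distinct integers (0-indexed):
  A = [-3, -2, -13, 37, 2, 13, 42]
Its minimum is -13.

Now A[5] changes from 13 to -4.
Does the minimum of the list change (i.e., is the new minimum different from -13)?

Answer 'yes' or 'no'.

Old min = -13
Change: A[5] 13 -> -4
Changed element was NOT the min; min changes only if -4 < -13.
New min = -13; changed? no

Answer: no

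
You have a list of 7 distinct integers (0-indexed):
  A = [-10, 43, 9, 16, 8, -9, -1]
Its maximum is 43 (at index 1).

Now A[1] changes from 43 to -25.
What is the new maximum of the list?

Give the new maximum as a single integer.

Old max = 43 (at index 1)
Change: A[1] 43 -> -25
Changed element WAS the max -> may need rescan.
  Max of remaining elements: 16
  New max = max(-25, 16) = 16

Answer: 16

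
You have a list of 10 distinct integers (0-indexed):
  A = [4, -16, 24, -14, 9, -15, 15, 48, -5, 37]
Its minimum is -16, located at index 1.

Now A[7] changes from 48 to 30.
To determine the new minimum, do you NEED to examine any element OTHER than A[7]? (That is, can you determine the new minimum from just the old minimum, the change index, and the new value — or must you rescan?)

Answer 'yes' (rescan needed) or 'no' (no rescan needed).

Answer: no

Derivation:
Old min = -16 at index 1
Change at index 7: 48 -> 30
Index 7 was NOT the min. New min = min(-16, 30). No rescan of other elements needed.
Needs rescan: no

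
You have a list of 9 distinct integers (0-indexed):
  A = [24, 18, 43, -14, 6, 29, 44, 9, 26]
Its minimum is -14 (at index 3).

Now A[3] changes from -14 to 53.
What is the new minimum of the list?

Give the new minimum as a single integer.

Old min = -14 (at index 3)
Change: A[3] -14 -> 53
Changed element WAS the min. Need to check: is 53 still <= all others?
  Min of remaining elements: 6
  New min = min(53, 6) = 6

Answer: 6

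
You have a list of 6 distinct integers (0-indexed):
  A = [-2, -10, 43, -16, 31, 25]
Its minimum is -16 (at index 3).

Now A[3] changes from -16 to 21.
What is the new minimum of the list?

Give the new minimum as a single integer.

Answer: -10

Derivation:
Old min = -16 (at index 3)
Change: A[3] -16 -> 21
Changed element WAS the min. Need to check: is 21 still <= all others?
  Min of remaining elements: -10
  New min = min(21, -10) = -10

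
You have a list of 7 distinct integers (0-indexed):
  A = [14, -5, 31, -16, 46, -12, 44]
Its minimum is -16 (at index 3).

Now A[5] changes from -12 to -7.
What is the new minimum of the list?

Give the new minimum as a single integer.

Answer: -16

Derivation:
Old min = -16 (at index 3)
Change: A[5] -12 -> -7
Changed element was NOT the old min.
  New min = min(old_min, new_val) = min(-16, -7) = -16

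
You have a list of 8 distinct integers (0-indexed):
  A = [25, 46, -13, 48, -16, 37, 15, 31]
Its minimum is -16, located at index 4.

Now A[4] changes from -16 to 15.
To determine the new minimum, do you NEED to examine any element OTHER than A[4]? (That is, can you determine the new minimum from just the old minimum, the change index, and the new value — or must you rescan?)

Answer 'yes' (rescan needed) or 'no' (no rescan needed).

Old min = -16 at index 4
Change at index 4: -16 -> 15
Index 4 WAS the min and new value 15 > old min -16. Must rescan other elements to find the new min.
Needs rescan: yes

Answer: yes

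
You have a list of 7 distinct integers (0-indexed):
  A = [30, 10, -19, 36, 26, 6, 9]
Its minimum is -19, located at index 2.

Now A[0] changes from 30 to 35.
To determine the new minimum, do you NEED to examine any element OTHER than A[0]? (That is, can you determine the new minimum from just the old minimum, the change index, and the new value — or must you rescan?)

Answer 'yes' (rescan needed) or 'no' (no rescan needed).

Answer: no

Derivation:
Old min = -19 at index 2
Change at index 0: 30 -> 35
Index 0 was NOT the min. New min = min(-19, 35). No rescan of other elements needed.
Needs rescan: no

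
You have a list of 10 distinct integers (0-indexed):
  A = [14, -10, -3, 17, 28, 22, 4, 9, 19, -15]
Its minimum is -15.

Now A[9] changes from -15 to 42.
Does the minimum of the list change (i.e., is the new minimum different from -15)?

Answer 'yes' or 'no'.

Answer: yes

Derivation:
Old min = -15
Change: A[9] -15 -> 42
Changed element was the min; new min must be rechecked.
New min = -10; changed? yes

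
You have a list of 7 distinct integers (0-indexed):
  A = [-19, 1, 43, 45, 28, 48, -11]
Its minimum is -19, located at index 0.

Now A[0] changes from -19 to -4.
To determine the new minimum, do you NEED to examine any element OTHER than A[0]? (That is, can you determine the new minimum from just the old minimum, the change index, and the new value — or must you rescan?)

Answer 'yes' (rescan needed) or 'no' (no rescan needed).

Answer: yes

Derivation:
Old min = -19 at index 0
Change at index 0: -19 -> -4
Index 0 WAS the min and new value -4 > old min -19. Must rescan other elements to find the new min.
Needs rescan: yes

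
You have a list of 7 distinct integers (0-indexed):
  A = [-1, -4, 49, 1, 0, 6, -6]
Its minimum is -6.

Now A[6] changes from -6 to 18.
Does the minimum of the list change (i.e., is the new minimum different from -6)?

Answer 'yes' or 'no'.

Old min = -6
Change: A[6] -6 -> 18
Changed element was the min; new min must be rechecked.
New min = -4; changed? yes

Answer: yes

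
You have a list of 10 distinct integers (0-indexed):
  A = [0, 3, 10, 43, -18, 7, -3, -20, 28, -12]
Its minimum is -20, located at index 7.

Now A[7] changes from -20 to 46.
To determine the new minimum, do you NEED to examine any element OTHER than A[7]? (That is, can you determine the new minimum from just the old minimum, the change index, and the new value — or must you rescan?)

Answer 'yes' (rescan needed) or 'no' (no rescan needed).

Old min = -20 at index 7
Change at index 7: -20 -> 46
Index 7 WAS the min and new value 46 > old min -20. Must rescan other elements to find the new min.
Needs rescan: yes

Answer: yes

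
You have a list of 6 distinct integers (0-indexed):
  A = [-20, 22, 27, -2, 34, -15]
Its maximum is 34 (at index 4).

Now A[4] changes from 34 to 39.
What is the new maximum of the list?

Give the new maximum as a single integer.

Answer: 39

Derivation:
Old max = 34 (at index 4)
Change: A[4] 34 -> 39
Changed element WAS the max -> may need rescan.
  Max of remaining elements: 27
  New max = max(39, 27) = 39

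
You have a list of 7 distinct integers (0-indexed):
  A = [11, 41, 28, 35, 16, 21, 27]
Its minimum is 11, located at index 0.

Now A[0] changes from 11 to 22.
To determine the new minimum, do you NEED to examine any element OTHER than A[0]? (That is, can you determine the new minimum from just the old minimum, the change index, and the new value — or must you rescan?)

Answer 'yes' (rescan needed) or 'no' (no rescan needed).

Answer: yes

Derivation:
Old min = 11 at index 0
Change at index 0: 11 -> 22
Index 0 WAS the min and new value 22 > old min 11. Must rescan other elements to find the new min.
Needs rescan: yes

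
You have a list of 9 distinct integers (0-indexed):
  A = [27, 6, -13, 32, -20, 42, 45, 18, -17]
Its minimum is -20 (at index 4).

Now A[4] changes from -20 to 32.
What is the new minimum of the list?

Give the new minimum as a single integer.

Old min = -20 (at index 4)
Change: A[4] -20 -> 32
Changed element WAS the min. Need to check: is 32 still <= all others?
  Min of remaining elements: -17
  New min = min(32, -17) = -17

Answer: -17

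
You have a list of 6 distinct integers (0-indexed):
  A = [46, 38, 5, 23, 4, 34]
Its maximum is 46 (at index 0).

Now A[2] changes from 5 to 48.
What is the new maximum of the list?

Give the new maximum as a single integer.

Answer: 48

Derivation:
Old max = 46 (at index 0)
Change: A[2] 5 -> 48
Changed element was NOT the old max.
  New max = max(old_max, new_val) = max(46, 48) = 48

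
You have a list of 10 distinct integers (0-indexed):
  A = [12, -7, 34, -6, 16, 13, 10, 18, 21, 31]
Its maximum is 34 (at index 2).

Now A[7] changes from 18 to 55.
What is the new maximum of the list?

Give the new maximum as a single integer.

Answer: 55

Derivation:
Old max = 34 (at index 2)
Change: A[7] 18 -> 55
Changed element was NOT the old max.
  New max = max(old_max, new_val) = max(34, 55) = 55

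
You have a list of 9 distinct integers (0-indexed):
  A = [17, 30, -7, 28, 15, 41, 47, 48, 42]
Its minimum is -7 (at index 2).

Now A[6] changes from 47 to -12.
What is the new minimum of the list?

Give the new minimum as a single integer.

Answer: -12

Derivation:
Old min = -7 (at index 2)
Change: A[6] 47 -> -12
Changed element was NOT the old min.
  New min = min(old_min, new_val) = min(-7, -12) = -12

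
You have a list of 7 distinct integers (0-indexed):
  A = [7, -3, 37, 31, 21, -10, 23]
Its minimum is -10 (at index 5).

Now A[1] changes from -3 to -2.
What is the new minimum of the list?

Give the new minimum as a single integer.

Answer: -10

Derivation:
Old min = -10 (at index 5)
Change: A[1] -3 -> -2
Changed element was NOT the old min.
  New min = min(old_min, new_val) = min(-10, -2) = -10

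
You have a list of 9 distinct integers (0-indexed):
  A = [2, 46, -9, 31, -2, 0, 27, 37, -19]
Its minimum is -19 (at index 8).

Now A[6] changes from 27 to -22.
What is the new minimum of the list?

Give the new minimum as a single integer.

Answer: -22

Derivation:
Old min = -19 (at index 8)
Change: A[6] 27 -> -22
Changed element was NOT the old min.
  New min = min(old_min, new_val) = min(-19, -22) = -22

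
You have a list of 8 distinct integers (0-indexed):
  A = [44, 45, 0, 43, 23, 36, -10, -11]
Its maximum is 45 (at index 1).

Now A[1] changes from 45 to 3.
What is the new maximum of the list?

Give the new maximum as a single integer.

Answer: 44

Derivation:
Old max = 45 (at index 1)
Change: A[1] 45 -> 3
Changed element WAS the max -> may need rescan.
  Max of remaining elements: 44
  New max = max(3, 44) = 44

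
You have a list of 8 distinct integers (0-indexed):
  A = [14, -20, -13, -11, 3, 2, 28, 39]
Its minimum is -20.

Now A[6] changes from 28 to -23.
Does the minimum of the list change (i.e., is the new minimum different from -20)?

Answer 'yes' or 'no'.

Answer: yes

Derivation:
Old min = -20
Change: A[6] 28 -> -23
Changed element was NOT the min; min changes only if -23 < -20.
New min = -23; changed? yes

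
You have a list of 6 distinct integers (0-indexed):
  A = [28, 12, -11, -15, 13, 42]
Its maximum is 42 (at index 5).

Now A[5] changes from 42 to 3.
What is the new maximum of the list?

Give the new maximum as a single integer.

Answer: 28

Derivation:
Old max = 42 (at index 5)
Change: A[5] 42 -> 3
Changed element WAS the max -> may need rescan.
  Max of remaining elements: 28
  New max = max(3, 28) = 28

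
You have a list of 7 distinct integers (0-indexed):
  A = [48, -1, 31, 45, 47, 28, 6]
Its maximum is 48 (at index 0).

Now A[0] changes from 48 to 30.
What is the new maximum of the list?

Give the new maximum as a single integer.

Answer: 47

Derivation:
Old max = 48 (at index 0)
Change: A[0] 48 -> 30
Changed element WAS the max -> may need rescan.
  Max of remaining elements: 47
  New max = max(30, 47) = 47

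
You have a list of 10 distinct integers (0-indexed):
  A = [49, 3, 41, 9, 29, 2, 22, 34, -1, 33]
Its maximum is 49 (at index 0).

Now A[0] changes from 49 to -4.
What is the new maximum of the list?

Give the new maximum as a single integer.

Answer: 41

Derivation:
Old max = 49 (at index 0)
Change: A[0] 49 -> -4
Changed element WAS the max -> may need rescan.
  Max of remaining elements: 41
  New max = max(-4, 41) = 41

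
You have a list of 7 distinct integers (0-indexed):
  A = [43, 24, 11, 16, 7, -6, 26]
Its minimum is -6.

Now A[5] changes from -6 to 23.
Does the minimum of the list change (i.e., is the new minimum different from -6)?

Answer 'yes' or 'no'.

Old min = -6
Change: A[5] -6 -> 23
Changed element was the min; new min must be rechecked.
New min = 7; changed? yes

Answer: yes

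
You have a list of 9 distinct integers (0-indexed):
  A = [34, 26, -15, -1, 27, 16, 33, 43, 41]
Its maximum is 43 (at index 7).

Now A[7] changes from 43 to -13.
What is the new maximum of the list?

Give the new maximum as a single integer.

Old max = 43 (at index 7)
Change: A[7] 43 -> -13
Changed element WAS the max -> may need rescan.
  Max of remaining elements: 41
  New max = max(-13, 41) = 41

Answer: 41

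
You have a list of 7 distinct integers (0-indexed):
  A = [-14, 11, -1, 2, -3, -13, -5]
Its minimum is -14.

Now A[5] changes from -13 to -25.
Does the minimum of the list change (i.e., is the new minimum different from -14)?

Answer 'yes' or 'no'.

Old min = -14
Change: A[5] -13 -> -25
Changed element was NOT the min; min changes only if -25 < -14.
New min = -25; changed? yes

Answer: yes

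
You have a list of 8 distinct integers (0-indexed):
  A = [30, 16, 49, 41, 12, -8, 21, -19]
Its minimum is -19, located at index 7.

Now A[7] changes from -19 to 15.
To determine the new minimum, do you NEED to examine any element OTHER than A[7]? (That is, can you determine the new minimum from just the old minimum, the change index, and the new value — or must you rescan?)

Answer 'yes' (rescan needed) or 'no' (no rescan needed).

Old min = -19 at index 7
Change at index 7: -19 -> 15
Index 7 WAS the min and new value 15 > old min -19. Must rescan other elements to find the new min.
Needs rescan: yes

Answer: yes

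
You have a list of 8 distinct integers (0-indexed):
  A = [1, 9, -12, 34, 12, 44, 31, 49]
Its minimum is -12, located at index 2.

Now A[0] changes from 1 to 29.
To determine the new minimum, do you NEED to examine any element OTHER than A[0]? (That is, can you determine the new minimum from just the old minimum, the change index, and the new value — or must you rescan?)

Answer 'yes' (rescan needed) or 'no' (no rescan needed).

Answer: no

Derivation:
Old min = -12 at index 2
Change at index 0: 1 -> 29
Index 0 was NOT the min. New min = min(-12, 29). No rescan of other elements needed.
Needs rescan: no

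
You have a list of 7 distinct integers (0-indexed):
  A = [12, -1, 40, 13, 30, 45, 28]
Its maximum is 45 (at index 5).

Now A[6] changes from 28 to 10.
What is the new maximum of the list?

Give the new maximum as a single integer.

Old max = 45 (at index 5)
Change: A[6] 28 -> 10
Changed element was NOT the old max.
  New max = max(old_max, new_val) = max(45, 10) = 45

Answer: 45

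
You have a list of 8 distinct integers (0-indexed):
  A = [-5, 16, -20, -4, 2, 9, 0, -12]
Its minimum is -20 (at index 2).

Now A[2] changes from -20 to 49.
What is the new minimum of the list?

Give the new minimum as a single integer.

Answer: -12

Derivation:
Old min = -20 (at index 2)
Change: A[2] -20 -> 49
Changed element WAS the min. Need to check: is 49 still <= all others?
  Min of remaining elements: -12
  New min = min(49, -12) = -12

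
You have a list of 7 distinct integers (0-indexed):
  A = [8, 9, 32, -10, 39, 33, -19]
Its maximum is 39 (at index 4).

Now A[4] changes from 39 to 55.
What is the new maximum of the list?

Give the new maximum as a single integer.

Old max = 39 (at index 4)
Change: A[4] 39 -> 55
Changed element WAS the max -> may need rescan.
  Max of remaining elements: 33
  New max = max(55, 33) = 55

Answer: 55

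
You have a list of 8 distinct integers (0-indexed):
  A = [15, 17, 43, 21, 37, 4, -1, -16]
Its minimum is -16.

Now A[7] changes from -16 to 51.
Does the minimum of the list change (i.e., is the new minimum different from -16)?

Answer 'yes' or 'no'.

Answer: yes

Derivation:
Old min = -16
Change: A[7] -16 -> 51
Changed element was the min; new min must be rechecked.
New min = -1; changed? yes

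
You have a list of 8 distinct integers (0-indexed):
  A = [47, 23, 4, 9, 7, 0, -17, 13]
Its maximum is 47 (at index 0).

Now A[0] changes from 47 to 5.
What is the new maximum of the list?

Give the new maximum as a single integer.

Old max = 47 (at index 0)
Change: A[0] 47 -> 5
Changed element WAS the max -> may need rescan.
  Max of remaining elements: 23
  New max = max(5, 23) = 23

Answer: 23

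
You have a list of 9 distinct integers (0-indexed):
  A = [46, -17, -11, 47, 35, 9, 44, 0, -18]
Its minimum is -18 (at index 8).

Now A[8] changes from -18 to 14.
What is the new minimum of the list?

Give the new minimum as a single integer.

Old min = -18 (at index 8)
Change: A[8] -18 -> 14
Changed element WAS the min. Need to check: is 14 still <= all others?
  Min of remaining elements: -17
  New min = min(14, -17) = -17

Answer: -17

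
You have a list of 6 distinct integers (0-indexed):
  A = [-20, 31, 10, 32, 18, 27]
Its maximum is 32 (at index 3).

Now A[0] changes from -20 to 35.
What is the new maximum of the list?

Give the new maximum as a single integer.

Old max = 32 (at index 3)
Change: A[0] -20 -> 35
Changed element was NOT the old max.
  New max = max(old_max, new_val) = max(32, 35) = 35

Answer: 35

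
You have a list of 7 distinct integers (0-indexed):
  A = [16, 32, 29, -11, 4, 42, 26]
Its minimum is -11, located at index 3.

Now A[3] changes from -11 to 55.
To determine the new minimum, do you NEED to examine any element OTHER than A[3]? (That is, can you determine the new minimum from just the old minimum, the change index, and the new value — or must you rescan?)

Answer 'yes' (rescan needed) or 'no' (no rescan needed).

Answer: yes

Derivation:
Old min = -11 at index 3
Change at index 3: -11 -> 55
Index 3 WAS the min and new value 55 > old min -11. Must rescan other elements to find the new min.
Needs rescan: yes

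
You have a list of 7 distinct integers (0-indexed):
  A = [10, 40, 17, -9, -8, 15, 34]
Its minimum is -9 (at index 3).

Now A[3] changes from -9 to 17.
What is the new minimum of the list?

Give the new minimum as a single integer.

Answer: -8

Derivation:
Old min = -9 (at index 3)
Change: A[3] -9 -> 17
Changed element WAS the min. Need to check: is 17 still <= all others?
  Min of remaining elements: -8
  New min = min(17, -8) = -8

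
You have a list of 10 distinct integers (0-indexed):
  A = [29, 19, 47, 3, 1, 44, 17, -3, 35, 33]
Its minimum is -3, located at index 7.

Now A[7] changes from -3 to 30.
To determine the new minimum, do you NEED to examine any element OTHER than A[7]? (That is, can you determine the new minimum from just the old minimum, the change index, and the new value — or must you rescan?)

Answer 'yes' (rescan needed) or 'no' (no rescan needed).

Old min = -3 at index 7
Change at index 7: -3 -> 30
Index 7 WAS the min and new value 30 > old min -3. Must rescan other elements to find the new min.
Needs rescan: yes

Answer: yes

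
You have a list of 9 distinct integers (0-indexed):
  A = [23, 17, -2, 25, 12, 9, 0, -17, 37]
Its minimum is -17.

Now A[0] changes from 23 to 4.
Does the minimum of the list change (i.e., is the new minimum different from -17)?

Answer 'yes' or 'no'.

Answer: no

Derivation:
Old min = -17
Change: A[0] 23 -> 4
Changed element was NOT the min; min changes only if 4 < -17.
New min = -17; changed? no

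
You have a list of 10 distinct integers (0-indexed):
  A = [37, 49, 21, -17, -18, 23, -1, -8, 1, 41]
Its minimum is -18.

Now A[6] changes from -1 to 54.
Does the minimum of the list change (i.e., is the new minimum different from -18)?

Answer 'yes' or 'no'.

Old min = -18
Change: A[6] -1 -> 54
Changed element was NOT the min; min changes only if 54 < -18.
New min = -18; changed? no

Answer: no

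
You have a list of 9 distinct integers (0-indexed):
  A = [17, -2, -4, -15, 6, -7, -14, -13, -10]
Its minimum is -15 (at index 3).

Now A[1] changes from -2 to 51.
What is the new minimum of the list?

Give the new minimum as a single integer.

Old min = -15 (at index 3)
Change: A[1] -2 -> 51
Changed element was NOT the old min.
  New min = min(old_min, new_val) = min(-15, 51) = -15

Answer: -15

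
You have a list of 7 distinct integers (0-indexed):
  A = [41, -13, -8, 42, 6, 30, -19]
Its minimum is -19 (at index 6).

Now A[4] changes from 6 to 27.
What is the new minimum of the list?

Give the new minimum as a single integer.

Old min = -19 (at index 6)
Change: A[4] 6 -> 27
Changed element was NOT the old min.
  New min = min(old_min, new_val) = min(-19, 27) = -19

Answer: -19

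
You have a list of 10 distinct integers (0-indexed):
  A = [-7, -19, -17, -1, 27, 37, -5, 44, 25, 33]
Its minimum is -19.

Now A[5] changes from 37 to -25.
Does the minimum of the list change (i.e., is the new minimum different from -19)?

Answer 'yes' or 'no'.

Answer: yes

Derivation:
Old min = -19
Change: A[5] 37 -> -25
Changed element was NOT the min; min changes only if -25 < -19.
New min = -25; changed? yes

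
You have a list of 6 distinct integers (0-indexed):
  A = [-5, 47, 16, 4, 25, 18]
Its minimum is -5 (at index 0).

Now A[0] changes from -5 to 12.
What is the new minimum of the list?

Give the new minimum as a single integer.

Old min = -5 (at index 0)
Change: A[0] -5 -> 12
Changed element WAS the min. Need to check: is 12 still <= all others?
  Min of remaining elements: 4
  New min = min(12, 4) = 4

Answer: 4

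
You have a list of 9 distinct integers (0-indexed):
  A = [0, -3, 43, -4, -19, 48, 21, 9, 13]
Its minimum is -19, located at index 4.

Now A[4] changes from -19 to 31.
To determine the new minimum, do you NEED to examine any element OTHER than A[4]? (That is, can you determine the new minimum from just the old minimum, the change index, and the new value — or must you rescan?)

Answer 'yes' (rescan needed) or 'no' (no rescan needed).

Answer: yes

Derivation:
Old min = -19 at index 4
Change at index 4: -19 -> 31
Index 4 WAS the min and new value 31 > old min -19. Must rescan other elements to find the new min.
Needs rescan: yes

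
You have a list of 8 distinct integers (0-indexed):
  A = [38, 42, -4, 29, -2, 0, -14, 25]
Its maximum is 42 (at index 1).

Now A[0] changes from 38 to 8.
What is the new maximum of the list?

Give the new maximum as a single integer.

Answer: 42

Derivation:
Old max = 42 (at index 1)
Change: A[0] 38 -> 8
Changed element was NOT the old max.
  New max = max(old_max, new_val) = max(42, 8) = 42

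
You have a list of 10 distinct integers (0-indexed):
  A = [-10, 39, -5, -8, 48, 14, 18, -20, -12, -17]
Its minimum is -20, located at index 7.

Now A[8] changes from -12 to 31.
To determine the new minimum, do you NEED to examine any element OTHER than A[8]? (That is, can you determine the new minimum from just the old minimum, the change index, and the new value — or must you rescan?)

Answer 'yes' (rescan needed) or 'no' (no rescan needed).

Answer: no

Derivation:
Old min = -20 at index 7
Change at index 8: -12 -> 31
Index 8 was NOT the min. New min = min(-20, 31). No rescan of other elements needed.
Needs rescan: no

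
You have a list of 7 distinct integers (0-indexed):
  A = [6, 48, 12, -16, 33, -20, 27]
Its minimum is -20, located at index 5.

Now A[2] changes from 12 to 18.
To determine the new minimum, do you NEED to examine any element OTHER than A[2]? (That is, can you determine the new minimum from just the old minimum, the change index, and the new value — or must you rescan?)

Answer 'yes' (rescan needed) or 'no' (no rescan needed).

Answer: no

Derivation:
Old min = -20 at index 5
Change at index 2: 12 -> 18
Index 2 was NOT the min. New min = min(-20, 18). No rescan of other elements needed.
Needs rescan: no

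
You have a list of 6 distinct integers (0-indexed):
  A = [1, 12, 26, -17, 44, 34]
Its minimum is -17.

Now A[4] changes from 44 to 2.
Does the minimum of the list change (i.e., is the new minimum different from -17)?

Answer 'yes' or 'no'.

Old min = -17
Change: A[4] 44 -> 2
Changed element was NOT the min; min changes only if 2 < -17.
New min = -17; changed? no

Answer: no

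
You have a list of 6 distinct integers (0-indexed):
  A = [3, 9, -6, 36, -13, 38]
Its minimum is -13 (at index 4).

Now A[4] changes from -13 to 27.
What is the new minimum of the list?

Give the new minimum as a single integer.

Old min = -13 (at index 4)
Change: A[4] -13 -> 27
Changed element WAS the min. Need to check: is 27 still <= all others?
  Min of remaining elements: -6
  New min = min(27, -6) = -6

Answer: -6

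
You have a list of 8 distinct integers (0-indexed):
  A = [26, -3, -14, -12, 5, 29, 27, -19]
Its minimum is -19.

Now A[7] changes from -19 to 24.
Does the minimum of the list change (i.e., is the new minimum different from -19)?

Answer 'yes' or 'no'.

Old min = -19
Change: A[7] -19 -> 24
Changed element was the min; new min must be rechecked.
New min = -14; changed? yes

Answer: yes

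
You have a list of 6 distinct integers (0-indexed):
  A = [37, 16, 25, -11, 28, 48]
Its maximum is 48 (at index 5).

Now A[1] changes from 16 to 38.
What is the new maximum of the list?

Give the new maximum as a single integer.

Old max = 48 (at index 5)
Change: A[1] 16 -> 38
Changed element was NOT the old max.
  New max = max(old_max, new_val) = max(48, 38) = 48

Answer: 48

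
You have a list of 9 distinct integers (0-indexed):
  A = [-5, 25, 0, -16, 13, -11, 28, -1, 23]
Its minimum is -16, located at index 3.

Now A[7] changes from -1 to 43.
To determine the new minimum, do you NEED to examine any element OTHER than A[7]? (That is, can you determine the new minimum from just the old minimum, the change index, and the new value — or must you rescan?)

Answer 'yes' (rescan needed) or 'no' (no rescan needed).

Old min = -16 at index 3
Change at index 7: -1 -> 43
Index 7 was NOT the min. New min = min(-16, 43). No rescan of other elements needed.
Needs rescan: no

Answer: no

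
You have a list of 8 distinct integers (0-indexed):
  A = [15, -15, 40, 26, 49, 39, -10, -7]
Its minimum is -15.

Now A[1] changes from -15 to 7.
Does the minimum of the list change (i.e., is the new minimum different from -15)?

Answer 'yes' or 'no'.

Answer: yes

Derivation:
Old min = -15
Change: A[1] -15 -> 7
Changed element was the min; new min must be rechecked.
New min = -10; changed? yes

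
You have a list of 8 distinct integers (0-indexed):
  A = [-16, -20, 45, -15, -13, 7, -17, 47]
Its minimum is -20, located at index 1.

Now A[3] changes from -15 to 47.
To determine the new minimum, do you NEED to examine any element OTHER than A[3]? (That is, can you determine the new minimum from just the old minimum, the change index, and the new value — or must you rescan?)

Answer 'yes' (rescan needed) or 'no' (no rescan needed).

Answer: no

Derivation:
Old min = -20 at index 1
Change at index 3: -15 -> 47
Index 3 was NOT the min. New min = min(-20, 47). No rescan of other elements needed.
Needs rescan: no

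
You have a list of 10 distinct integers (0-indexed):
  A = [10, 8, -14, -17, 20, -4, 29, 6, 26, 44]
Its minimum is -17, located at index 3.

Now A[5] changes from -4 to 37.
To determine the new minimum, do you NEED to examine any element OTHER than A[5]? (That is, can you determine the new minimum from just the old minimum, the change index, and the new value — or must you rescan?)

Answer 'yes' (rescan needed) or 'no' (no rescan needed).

Old min = -17 at index 3
Change at index 5: -4 -> 37
Index 5 was NOT the min. New min = min(-17, 37). No rescan of other elements needed.
Needs rescan: no

Answer: no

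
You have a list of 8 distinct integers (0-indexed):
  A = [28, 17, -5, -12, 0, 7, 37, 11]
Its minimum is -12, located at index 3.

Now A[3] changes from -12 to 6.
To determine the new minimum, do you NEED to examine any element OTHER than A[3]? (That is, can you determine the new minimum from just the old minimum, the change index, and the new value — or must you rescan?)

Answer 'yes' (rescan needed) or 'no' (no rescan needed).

Answer: yes

Derivation:
Old min = -12 at index 3
Change at index 3: -12 -> 6
Index 3 WAS the min and new value 6 > old min -12. Must rescan other elements to find the new min.
Needs rescan: yes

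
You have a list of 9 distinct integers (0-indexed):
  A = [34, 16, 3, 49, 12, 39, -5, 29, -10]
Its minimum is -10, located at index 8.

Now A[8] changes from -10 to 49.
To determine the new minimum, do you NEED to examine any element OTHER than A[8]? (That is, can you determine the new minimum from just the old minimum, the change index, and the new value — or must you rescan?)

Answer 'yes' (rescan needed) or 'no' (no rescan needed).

Old min = -10 at index 8
Change at index 8: -10 -> 49
Index 8 WAS the min and new value 49 > old min -10. Must rescan other elements to find the new min.
Needs rescan: yes

Answer: yes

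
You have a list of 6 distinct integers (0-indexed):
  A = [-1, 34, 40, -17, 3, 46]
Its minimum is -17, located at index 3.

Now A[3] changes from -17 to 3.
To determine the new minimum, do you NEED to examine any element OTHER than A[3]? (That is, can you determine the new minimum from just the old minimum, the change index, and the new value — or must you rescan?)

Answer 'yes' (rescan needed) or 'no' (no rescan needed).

Old min = -17 at index 3
Change at index 3: -17 -> 3
Index 3 WAS the min and new value 3 > old min -17. Must rescan other elements to find the new min.
Needs rescan: yes

Answer: yes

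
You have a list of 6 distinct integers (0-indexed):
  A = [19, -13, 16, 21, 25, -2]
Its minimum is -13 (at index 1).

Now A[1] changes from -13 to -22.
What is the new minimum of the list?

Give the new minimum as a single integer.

Old min = -13 (at index 1)
Change: A[1] -13 -> -22
Changed element WAS the min. Need to check: is -22 still <= all others?
  Min of remaining elements: -2
  New min = min(-22, -2) = -22

Answer: -22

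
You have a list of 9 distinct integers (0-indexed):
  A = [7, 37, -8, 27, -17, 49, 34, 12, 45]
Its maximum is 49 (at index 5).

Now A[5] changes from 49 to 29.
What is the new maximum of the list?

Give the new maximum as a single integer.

Old max = 49 (at index 5)
Change: A[5] 49 -> 29
Changed element WAS the max -> may need rescan.
  Max of remaining elements: 45
  New max = max(29, 45) = 45

Answer: 45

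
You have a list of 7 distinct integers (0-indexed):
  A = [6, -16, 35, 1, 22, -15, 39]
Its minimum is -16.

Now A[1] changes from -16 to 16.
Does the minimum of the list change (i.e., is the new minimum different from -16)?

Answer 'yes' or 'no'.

Old min = -16
Change: A[1] -16 -> 16
Changed element was the min; new min must be rechecked.
New min = -15; changed? yes

Answer: yes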